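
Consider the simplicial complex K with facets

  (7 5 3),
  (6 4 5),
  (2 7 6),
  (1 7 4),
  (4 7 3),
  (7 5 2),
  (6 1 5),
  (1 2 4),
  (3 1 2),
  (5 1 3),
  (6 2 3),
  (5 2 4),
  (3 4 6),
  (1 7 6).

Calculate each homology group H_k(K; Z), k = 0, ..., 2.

H_0 = Z,  H_1 = Z^2,  H_2 = Z.

Order the vertices as 1 < 2 < 3 < 4 < 5 < 6 < 7. Listing each simplex with vertices in this order, K has dimension 2 with simplices:

  0-simplices (7): [1], [2], [3], [4], [5], [6], [7]
  1-simplices (21): [1,2], [1,3], [1,4], [1,5], [1,6], [1,7], [2,3], [2,4], [2,5], [2,6], [2,7], [3,4], [3,5], [3,6], [3,7], [4,5], [4,6], [4,7], [5,6], [5,7], [6,7]
  2-simplices (14): [1,2,3], [1,2,4], [1,3,5], [1,4,7], [1,5,6], [1,6,7], [2,3,6], [2,4,5], [2,5,7], [2,6,7], [3,4,6], [3,4,7], [3,5,7], [4,5,6]

Hence C_0 ≅ Z^7, C_1 ≅ Z^21, C_2 ≅ Z^14.

∂_1: C_1 → C_0 is given by ∂[p,q] = [q] − [p].
The resulting 7×21 matrix has rank 6, and its Smith normal form has invariant factors (1,1,1,1,1,1).

∂_2: C_2 → C_1 maps a triangle to the signed sum of its edges. For instance
  ∂[3,4,6] = [4,6] − [3,6] + [3,4],
  ∂[4,5,6] = [5,6] − [4,6] + [4,5].
This gives a 21×14 integer matrix of rank 13; reducing to Smith normal form yields diagonal entries (1,1,1,1,1,1,1,1,1,1,1,1,1).

From H_k ≅ ker(∂_k) / im(∂_{k+1}) we obtain:

  H_0: rank C_0 − rank ∂_1 = 7 − 6 = 1, and the invariant factors of ∂_1 are all 1, so H_0 ≅ Z.
  H_1: rank ker ∂_1 − rank ∂_2 = (21 − 6) − 13 = 2, and the invariant factors of ∂_2 are all 1, so H_1 ≅ Z^2.
  H_2: rank ker ∂_2 − rank ∂_3 = (14 − 13) − 0 = 1, and there is no ∂_3, so H_2 ≅ Z.

As a check, the Euler characteristic is 7 − 21 + 14 = 0, which agrees with 1 − 2 + 1 = 0.
(K is a triangulation of the torus T^2.)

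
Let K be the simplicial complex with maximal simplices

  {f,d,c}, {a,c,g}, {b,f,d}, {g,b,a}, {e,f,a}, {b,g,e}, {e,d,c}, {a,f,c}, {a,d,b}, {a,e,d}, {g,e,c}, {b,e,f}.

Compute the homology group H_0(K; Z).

We work with the vertex ordering a < b < c < d < e < f < g. The simplices of K, each written with vertices in increasing order, are:

  0-simplices (7): a, b, c, d, e, f, g
  1-simplices (18): ab, ac, ad, ae, af, ag, bd, be, bf, bg, cd, ce, cf, cg, de, df, ef, eg
  2-simplices (12): abd, abg, acf, acg, ade, aef, bdf, bef, beg, cde, cdf, ceg

Hence C_0 ≅ Z^7, C_1 ≅ Z^18, C_2 ≅ Z^12.

Boundary ∂_1: C_1 → C_0 maps an edge to its endpoints' difference, ∂[p,q] = q − p.
The resulting 7×18 matrix has rank 6, and its Smith normal form has invariant factors (1,1,1,1,1,1).

The boundary map ∂_2: C_2 → C_1 sends each 2-simplex [p,q,r] to [q,r] − [p,r] + [p,q]. For instance
  ∂beg = eg − bg + be,
  ∂acf = cf − af + ac.
This gives a 18×12 integer matrix of rank 12; reducing to Smith normal form yields diagonal entries (1,1,1,1,1,1,1,1,1,1,1,2).

From H_k ≅ ker(∂_k) / im(∂_{k+1}) we obtain:

  H_0: rank C_0 − rank ∂_1 = 7 − 6 = 1, and the invariant factors of ∂_1 are all 1, so H_0 ≅ Z.

(K is a triangulation of the real projective plane RP^2.)

H_0 = Z.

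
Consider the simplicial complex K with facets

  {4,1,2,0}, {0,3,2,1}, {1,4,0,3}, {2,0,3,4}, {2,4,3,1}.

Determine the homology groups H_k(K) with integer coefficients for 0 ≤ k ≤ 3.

Order the vertices as 0 < 1 < 2 < 3 < 4. Listing each simplex with vertices in this order, K has dimension 3 with simplices:

  0-simplices (5): [0], [1], [2], [3], [4]
  1-simplices (10): [0,1], [0,2], [0,3], [0,4], [1,2], [1,3], [1,4], [2,3], [2,4], [3,4]
  2-simplices (10): [0,1,2], [0,1,3], [0,1,4], [0,2,3], [0,2,4], [0,3,4], [1,2,3], [1,2,4], [1,3,4], [2,3,4]
  3-simplices (5): [0,1,2,3], [0,1,2,4], [0,1,3,4], [0,2,3,4], [1,2,3,4]

giving chain groups C_0 ≅ Z^5, C_1 ≅ Z^10, C_2 ≅ Z^10, C_3 ≅ Z^5.

∂_1: C_1 → C_0 sends each edge [p,q] (with p < q) to q − p.
The 5×10 boundary matrix has rank 4 and Smith normal form diag(1,1,1,1).

The boundary map ∂_2: C_2 → C_1 maps a triangle to the signed sum of its edges. For instance
  ∂[1,3,4] = [3,4] − [1,4] + [1,3],
  ∂[0,1,4] = [1,4] − [0,4] + [0,1].
As a 10×10 matrix over Z this has rank 6, with invariant factors (1,1,1,1,1,1).

The boundary map ∂_3: C_3 → C_2 sends each 3-simplex σ to the alternating sum Σ_i (−1)^i (σ with its i-th vertex removed). For instance
  ∂[1,2,3,4] = [2,3,4] − [1,3,4] + [1,2,4] − [1,2,3],
  ∂[0,1,3,4] = [1,3,4] − [0,3,4] + [0,1,4] − [0,1,3].
This gives a 10×5 integer matrix of rank 4; reducing to Smith normal form yields diagonal entries (1,1,1,1).

Computing H_k = (kernel of ∂_k) / (image of ∂_{k+1}):

  H_0: rank C_0 − rank ∂_1 = 5 − 4 = 1, and the invariant factors of ∂_1 are all 1, so H_0 = Z.
  H_1: rank ker ∂_1 − rank ∂_2 = (10 − 4) − 6 = 0, and the invariant factors of ∂_2 are all 1, so H_1 = 0.
  H_2: rank ker ∂_2 − rank ∂_3 = (10 − 6) − 4 = 0, and the invariant factors of ∂_3 are all 1, so H_2 = 0.
  H_3: rank ker ∂_3 − rank ∂_4 = (5 − 4) − 0 = 1, and there is no ∂_4, so H_3 = Z.

(K is a triangulation of the 3-sphere S^3.)

H_0 = Z,  H_1 = 0,  H_2 = 0,  H_3 = Z.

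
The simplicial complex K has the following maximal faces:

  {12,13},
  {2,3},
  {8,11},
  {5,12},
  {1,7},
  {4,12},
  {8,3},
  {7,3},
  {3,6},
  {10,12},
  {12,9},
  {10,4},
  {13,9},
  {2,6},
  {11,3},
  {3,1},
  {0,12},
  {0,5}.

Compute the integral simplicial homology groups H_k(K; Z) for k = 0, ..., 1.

H_0 ≅ Z^2,  H_1 ≅ Z^6.

Fix the vertex order 0 < 1 < 2 < 3 < 4 < 5 < 6 < 7 < 8 < 9 < 10 < 11 < 12 < 13 and write every simplex with vertices in increasing order. Then dim K = 1 and the simplices of K are:

  0-simplices (14): [0], [1], [2], [3], [4], [5], [6], [7], [8], [9], [10], [11], [12], [13]
  1-simplices (18): [0,5], [0,12], [1,3], [1,7], [2,3], [2,6], [3,6], [3,7], [3,8], [3,11], [4,10], [4,12], [5,12], [8,11], [9,12], [9,13], [10,12], [12,13]

giving chain groups C_0 ≅ Z^14, C_1 ≅ Z^18.

The boundary map ∂_1: C_1 → C_0 sends each edge [p,q] (with p < q) to q − p.
As a 14×18 matrix over Z this has rank 12, with invariant factors (1,1,1,1,1,1,1,1,1,1,1,1).

From H_k ≅ ker(∂_k) / im(∂_{k+1}) we obtain:

  H_0: rank C_0 − rank ∂_1 = 14 − 12 = 2, and the invariant factors of ∂_1 are all 1, so H_0 = Z^2.
  H_1: rank ker ∂_1 − rank ∂_2 = (18 − 12) − 0 = 6, and there is no ∂_2, so H_1 = Z^6.

(K is a triangulation of the disjoint union of a wedge of 3 circles and a wedge of 3 circles.)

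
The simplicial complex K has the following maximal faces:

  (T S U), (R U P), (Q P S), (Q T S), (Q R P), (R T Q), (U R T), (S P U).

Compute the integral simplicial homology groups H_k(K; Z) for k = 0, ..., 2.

Fix the vertex order P < Q < R < S < T < U and write every simplex with vertices in increasing order. Then dim K = 2 and the simplices of K are:

  0-simplices (6): P, Q, R, S, T, U
  1-simplices (12): PQ, PR, PS, PU, QR, QS, QT, RT, RU, ST, SU, TU
  2-simplices (8): PQR, PQS, PRU, PSU, QRT, QST, RTU, STU

giving chain groups C_0 ≅ Z^6, C_1 ≅ Z^12, C_2 ≅ Z^8.

∂_1: C_1 → C_0 sends each edge [p,q] (with p < q) to q − p. For instance
  ∂SU = U − S.
As a 6×12 matrix over Z this has rank 5, with invariant factors (1,1,1,1,1).

∂_2: C_2 → C_1 sends each 2-simplex [p,q,r] to [q,r] − [p,r] + [p,q]. For instance
  ∂STU = TU − SU + ST,
  ∂RTU = TU − RU + RT.
As a 12×8 matrix over Z this has rank 7, with invariant factors (1,1,1,1,1,1,1).

Now H_k = ker ∂_k / im ∂_{k+1}, so:

  H_0: rank C_0 − rank ∂_1 = 6 − 5 = 1, and the invariant factors of ∂_1 are all 1, so H_0 ≅ Z.
  H_1: rank ker ∂_1 − rank ∂_2 = (12 − 5) − 7 = 0, and the invariant factors of ∂_2 are all 1, so H_1 ≅ 0.
  H_2: rank ker ∂_2 − rank ∂_3 = (8 − 7) − 0 = 1, and there is no ∂_3, so H_2 ≅ Z.

H_0 = Z,  H_1 = 0,  H_2 = Z.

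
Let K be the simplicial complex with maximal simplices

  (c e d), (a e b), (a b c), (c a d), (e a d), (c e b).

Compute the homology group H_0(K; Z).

Take the total order a < b < c < d < e on the vertex set. Then K (dimension 2) consists of the simplices:

  0-simplices (5): a, b, c, d, e
  1-simplices (9): ab, ac, ad, ae, bc, be, cd, ce, de
  2-simplices (6): abc, abe, acd, ade, bce, cde

Hence C_0 ≅ Z^5, C_1 ≅ Z^9, C_2 ≅ Z^6.

Boundary ∂_1: C_1 → C_0 is given by ∂[p,q] = [q] − [p]. For instance
  ∂ae = e − a.
This gives a 5×9 integer matrix of rank 4; reducing to Smith normal form yields diagonal entries (1,1,1,1).

The boundary map ∂_2: C_2 → C_1 maps a triangle to the signed sum of its edges. For instance
  ∂abe = be − ae + ab,
  ∂abc = bc − ac + ab.
The 9×6 boundary matrix has rank 5 and Smith normal form diag(1,1,1,1,1).

Reading off H_k = ker ∂_k / im ∂_{k+1}:

  H_0: rank C_0 − rank ∂_1 = 5 − 4 = 1, and the invariant factors of ∂_1 are all 1, so H_0 = Z.

H_0 = Z.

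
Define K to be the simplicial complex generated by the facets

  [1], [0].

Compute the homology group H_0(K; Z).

Take the total order 0 < 1 on the vertex set. Then K (dimension 0) consists of the simplices:

  0-simplices (2): [0], [1]

giving chain groups C_0 ≅ Z^2.

Now H_k = ker ∂_k / im ∂_{k+1}, so:

  H_0: rank C_0 − rank ∂_1 = 2 − 0 = 2, and there is no ∂_1, so H_0 ≅ Z^2.

H_0 = Z^2.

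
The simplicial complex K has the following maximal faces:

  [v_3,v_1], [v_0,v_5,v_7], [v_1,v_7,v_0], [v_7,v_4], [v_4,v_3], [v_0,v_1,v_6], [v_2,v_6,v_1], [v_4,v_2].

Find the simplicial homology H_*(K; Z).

Order the vertices as v_0 < v_1 < v_2 < v_3 < v_4 < v_5 < v_6 < v_7. Listing each simplex with vertices in this order, K has dimension 2 with simplices:

  0-simplices (8): [v_0], [v_1], [v_2], [v_3], [v_4], [v_5], [v_6], [v_7]
  1-simplices (13): [v_0,v_1], [v_0,v_5], [v_0,v_6], [v_0,v_7], [v_1,v_2], [v_1,v_3], [v_1,v_6], [v_1,v_7], [v_2,v_4], [v_2,v_6], [v_3,v_4], [v_4,v_7], [v_5,v_7]
  2-simplices (4): [v_0,v_1,v_6], [v_0,v_1,v_7], [v_0,v_5,v_7], [v_1,v_2,v_6]

Hence C_0 ≅ Z^8, C_1 ≅ Z^13, C_2 ≅ Z^4.

Boundary ∂_1: C_1 → C_0 is given by ∂[p,q] = [q] − [p]. For instance
  ∂[v_0,v_7] = [v_7] − [v_0].
As a 8×13 matrix over Z this has rank 7, with invariant factors (1,1,1,1,1,1,1).

The boundary map ∂_2: C_2 → C_1 sends each 2-simplex [p,q,r] to [q,r] − [p,r] + [p,q]. For instance
  ∂[v_0,v_5,v_7] = [v_5,v_7] − [v_0,v_7] + [v_0,v_5],
  ∂[v_0,v_1,v_7] = [v_1,v_7] − [v_0,v_7] + [v_0,v_1].
The 13×4 boundary matrix has rank 4 and Smith normal form diag(1,1,1,1).

From H_k ≅ ker(∂_k) / im(∂_{k+1}) we obtain:

  H_0: rank C_0 − rank ∂_1 = 8 − 7 = 1, and the invariant factors of ∂_1 are all 1, so H_0 ≅ Z.
  H_1: rank ker ∂_1 − rank ∂_2 = (13 − 7) − 4 = 2, and the invariant factors of ∂_2 are all 1, so H_1 ≅ Z^2.
  H_2: rank ker ∂_2 − rank ∂_3 = (4 − 4) − 0 = 0, and there is no ∂_3, so H_2 ≅ 0.

H_0 ≅ Z,  H_1 ≅ Z^2,  H_2 = 0.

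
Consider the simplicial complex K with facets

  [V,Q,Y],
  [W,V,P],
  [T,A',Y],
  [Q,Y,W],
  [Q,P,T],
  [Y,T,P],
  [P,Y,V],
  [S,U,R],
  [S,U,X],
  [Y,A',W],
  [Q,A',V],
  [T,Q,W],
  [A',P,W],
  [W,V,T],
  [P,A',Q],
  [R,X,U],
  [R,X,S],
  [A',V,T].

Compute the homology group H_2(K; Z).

Order the vertices as P < Q < R < S < T < U < V < W < X < Y < A'. Listing each simplex with vertices in this order, K has dimension 2 with simplices:

  0-simplices (11): [P], [Q], [R], [S], [T], [U], [V], [W], [X], [Y], [A']
  1-simplices (27): (27 of them)
  2-simplices (18): (18 of them)

so the chain groups are C_0 ≅ Z^11, C_1 ≅ Z^27, C_2 ≅ Z^18.

The boundary map ∂_1: C_1 → C_0 sends each edge [p,q] (with p < q) to q − p. For instance
  ∂[W,Y] = [Y] − [W].
This gives a 11×27 integer matrix of rank 9; reducing to Smith normal form yields diagonal entries (1,1,1,1,1,1,1,1,1).

The boundary map ∂_2: C_2 → C_1 sends each 2-simplex [p,q,r] to [q,r] − [p,r] + [p,q]. For instance
  ∂[Q,W,Y] = [W,Y] − [Q,Y] + [Q,W],
  ∂[P,V,Y] = [V,Y] − [P,Y] + [P,V].
The resulting 27×18 matrix has rank 16, and its Smith normal form has invariant factors (1,1,1,1,1,1,1,1,1,1,1,1,1,1,1,1).

From H_k ≅ ker(∂_k) / im(∂_{k+1}) we obtain:

  H_2: rank ker ∂_2 − rank ∂_3 = (18 − 16) − 0 = 2, and there is no ∂_3, so H_2 ≅ Z^2.

(K is a triangulation of the disjoint union of the 2-sphere S^2 and the torus T^2.)

H_2 = Z^2.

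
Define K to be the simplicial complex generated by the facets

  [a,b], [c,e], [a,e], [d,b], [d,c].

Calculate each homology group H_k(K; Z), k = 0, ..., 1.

Take the total order a < b < c < d < e on the vertex set. Then K (dimension 1) consists of the simplices:

  0-simplices (5): a, b, c, d, e
  1-simplices (5): ab, ae, bd, cd, ce

Hence C_0 ≅ Z^5, C_1 ≅ Z^5.

∂_1: C_1 → C_0 is given by ∂[p,q] = [q] − [p].
As a 5×5 matrix over Z this has rank 4, with invariant factors (1,1,1,1).

Now H_k = ker ∂_k / im ∂_{k+1}, so:

  H_0: rank C_0 − rank ∂_1 = 5 − 4 = 1, and the invariant factors of ∂_1 are all 1, so H_0 = Z.
  H_1: rank ker ∂_1 − rank ∂_2 = (5 − 4) − 0 = 1, and there is no ∂_2, so H_1 = Z.

As a check, the Euler characteristic is 5 − 5 = 0, which agrees with 1 − 1 = 0.

H_0 = Z,  H_1 = Z.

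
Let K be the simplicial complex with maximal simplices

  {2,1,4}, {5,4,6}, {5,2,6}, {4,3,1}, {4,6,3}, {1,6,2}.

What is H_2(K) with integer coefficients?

K has 6 vertices, 12 edges, 6 triangles.
rank ∂_2 = 6, rank ∂_3 = 0 ⇒ b_2 = 6 − 6 − 0 = 0. So H_2 = 0.

H_2 = 0.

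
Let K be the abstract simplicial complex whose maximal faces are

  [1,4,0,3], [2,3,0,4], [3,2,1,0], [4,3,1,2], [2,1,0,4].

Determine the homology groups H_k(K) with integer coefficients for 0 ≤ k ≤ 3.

Order the vertices as 0 < 1 < 2 < 3 < 4. Listing each simplex with vertices in this order, K has dimension 3 with simplices:

  0-simplices (5): [0], [1], [2], [3], [4]
  1-simplices (10): [0,1], [0,2], [0,3], [0,4], [1,2], [1,3], [1,4], [2,3], [2,4], [3,4]
  2-simplices (10): [0,1,2], [0,1,3], [0,1,4], [0,2,3], [0,2,4], [0,3,4], [1,2,3], [1,2,4], [1,3,4], [2,3,4]
  3-simplices (5): [0,1,2,3], [0,1,2,4], [0,1,3,4], [0,2,3,4], [1,2,3,4]

so the chain groups are C_0 ≅ Z^5, C_1 ≅ Z^10, C_2 ≅ Z^10, C_3 ≅ Z^5.

The boundary map ∂_1: C_1 → C_0 sends each edge [p,q] (with p < q) to q − p. For instance
  ∂[1,2] = [2] − [1].
As a 5×10 matrix over Z this has rank 4, with invariant factors (1,1,1,1).

∂_2: C_2 → C_1 maps a triangle to the signed sum of its edges. For instance
  ∂[1,3,4] = [3,4] − [1,4] + [1,3],
  ∂[0,1,2] = [1,2] − [0,2] + [0,1].
The resulting 10×10 matrix has rank 6, and its Smith normal form has invariant factors (1,1,1,1,1,1).

The boundary map ∂_3: C_3 → C_2 sends each 3-simplex σ to the alternating sum Σ_i (−1)^i (σ with its i-th vertex removed). For instance
  ∂[0,1,2,3] = [1,2,3] − [0,2,3] + [0,1,3] − [0,1,2],
  ∂[0,2,3,4] = [2,3,4] − [0,3,4] + [0,2,4] − [0,2,3].
The 10×5 boundary matrix has rank 4 and Smith normal form diag(1,1,1,1).

Reading off H_k = ker ∂_k / im ∂_{k+1}:

  H_0: rank C_0 − rank ∂_1 = 5 − 4 = 1, and the invariant factors of ∂_1 are all 1, so H_0 = Z.
  H_1: rank ker ∂_1 − rank ∂_2 = (10 − 4) − 6 = 0, and the invariant factors of ∂_2 are all 1, so H_1 = 0.
  H_2: rank ker ∂_2 − rank ∂_3 = (10 − 6) − 4 = 0, and the invariant factors of ∂_3 are all 1, so H_2 = 0.
  H_3: rank ker ∂_3 − rank ∂_4 = (5 − 4) − 0 = 1, and there is no ∂_4, so H_3 = Z.

(K is a triangulation of the 3-sphere S^3.)

H_0 ≅ Z,  H_1 = 0,  H_2 = 0,  H_3 ≅ Z.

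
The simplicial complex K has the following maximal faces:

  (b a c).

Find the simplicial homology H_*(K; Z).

H_0 ≅ Z,  H_1 = 0,  H_2 = 0.

We work with the vertex ordering a < b < c. The simplices of K, each written with vertices in increasing order, are:

  0-simplices (3): a, b, c
  1-simplices (3): ab, ac, bc
  2-simplices (1): abc

Hence C_0 ≅ Z^3, C_1 ≅ Z^3, C_2 ≅ Z^1.

∂_1: C_1 → C_0 is given by ∂[p,q] = [q] − [p].
The 3×3 boundary matrix has rank 2 and Smith normal form diag(1,1).

The boundary map ∂_2: C_2 → C_1 maps a triangle to the signed sum of its edges. For instance
  ∂abc = bc − ac + ab.
The resulting 3×1 matrix has rank 1, and its Smith normal form has invariant factors (1).

From H_k ≅ ker(∂_k) / im(∂_{k+1}) we obtain:

  H_0: rank C_0 − rank ∂_1 = 3 − 2 = 1, and the invariant factors of ∂_1 are all 1, so H_0 ≅ Z.
  H_1: rank ker ∂_1 − rank ∂_2 = (3 − 2) − 1 = 0, and the invariant factors of ∂_2 are all 1, so H_1 ≅ 0.
  H_2: rank ker ∂_2 − rank ∂_3 = (1 − 1) − 0 = 0, and there is no ∂_3, so H_2 ≅ 0.

As a check, the Euler characteristic is 3 − 3 + 1 = 1, which agrees with 1 − 0 + 0 = 1.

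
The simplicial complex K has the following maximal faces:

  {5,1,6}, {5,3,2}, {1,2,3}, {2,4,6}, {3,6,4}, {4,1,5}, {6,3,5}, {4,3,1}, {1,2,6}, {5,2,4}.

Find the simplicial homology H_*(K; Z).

Fix the vertex order 1 < 2 < 3 < 4 < 5 < 6 and write every simplex with vertices in increasing order. Then dim K = 2 and the simplices of K are:

  0-simplices (6): [1], [2], [3], [4], [5], [6]
  1-simplices (15): [1,2], [1,3], [1,4], [1,5], [1,6], [2,3], [2,4], [2,5], [2,6], [3,4], [3,5], [3,6], [4,5], [4,6], [5,6]
  2-simplices (10): [1,2,3], [1,2,6], [1,3,4], [1,4,5], [1,5,6], [2,3,5], [2,4,5], [2,4,6], [3,4,6], [3,5,6]

giving chain groups C_0 ≅ Z^6, C_1 ≅ Z^15, C_2 ≅ Z^10.

∂_1: C_1 → C_0 is given by ∂[p,q] = [q] − [p]. For instance
  ∂[5,6] = [6] − [5].
The 6×15 boundary matrix has rank 5 and Smith normal form diag(1,1,1,1,1).

∂_2: C_2 → C_1 sends each 2-simplex [p,q,r] to [q,r] − [p,r] + [p,q]. For instance
  ∂[1,4,5] = [4,5] − [1,5] + [1,4],
  ∂[1,3,4] = [3,4] − [1,4] + [1,3].
The resulting 15×10 matrix has rank 10, and its Smith normal form has invariant factors (1,1,1,1,1,1,1,1,1,2).

From H_k ≅ ker(∂_k) / im(∂_{k+1}) we obtain:

  H_0: rank C_0 − rank ∂_1 = 6 − 5 = 1, and the invariant factors of ∂_1 are all 1, so H_0 ≅ Z.
  H_1: rank ker ∂_1 − rank ∂_2 = (15 − 5) − 10 = 0, and ∂_2 has invariant factor 2 > 1, so H_1 ≅ Z/2.
  H_2: rank ker ∂_2 − rank ∂_3 = (10 − 10) − 0 = 0, and there is no ∂_3, so H_2 ≅ 0.

As a check, the Euler characteristic is 6 − 15 + 10 = 1, which agrees with 1 − 0 + 0 = 1.

H_0 ≅ Z,  H_1 ≅ Z/2,  H_2 = 0.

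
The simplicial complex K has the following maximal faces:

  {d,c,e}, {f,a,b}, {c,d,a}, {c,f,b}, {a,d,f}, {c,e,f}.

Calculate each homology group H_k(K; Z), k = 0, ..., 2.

Take the total order a < b < c < d < e < f on the vertex set. Then K (dimension 2) consists of the simplices:

  0-simplices (6): a, b, c, d, e, f
  1-simplices (12): ab, ac, ad, af, bc, bf, cd, ce, cf, de, df, ef
  2-simplices (6): abf, acd, adf, bcf, cde, cef

so the chain groups are C_0 ≅ Z^6, C_1 ≅ Z^12, C_2 ≅ Z^6.

Boundary ∂_1: C_1 → C_0 maps an edge to its endpoints' difference, ∂[p,q] = q − p. For instance
  ∂df = f − d.
The 6×12 boundary matrix has rank 5 and Smith normal form diag(1,1,1,1,1).

Boundary ∂_2: C_2 → C_1 maps a triangle to the signed sum of its edges. For instance
  ∂cef = ef − cf + ce,
  ∂abf = bf − af + ab.
This gives a 12×6 integer matrix of rank 6; reducing to Smith normal form yields diagonal entries (1,1,1,1,1,1).

From H_k ≅ ker(∂_k) / im(∂_{k+1}) we obtain:

  H_0: rank C_0 − rank ∂_1 = 6 − 5 = 1, and the invariant factors of ∂_1 are all 1, so H_0 ≅ Z.
  H_1: rank ker ∂_1 − rank ∂_2 = (12 − 5) − 6 = 1, and the invariant factors of ∂_2 are all 1, so H_1 ≅ Z.
  H_2: rank ker ∂_2 − rank ∂_3 = (6 − 6) − 0 = 0, and there is no ∂_3, so H_2 ≅ 0.

As a check, the Euler characteristic is 6 − 12 + 6 = 0, which agrees with 1 − 1 + 0 = 0.

H_0 = Z,  H_1 = Z,  H_2 = 0.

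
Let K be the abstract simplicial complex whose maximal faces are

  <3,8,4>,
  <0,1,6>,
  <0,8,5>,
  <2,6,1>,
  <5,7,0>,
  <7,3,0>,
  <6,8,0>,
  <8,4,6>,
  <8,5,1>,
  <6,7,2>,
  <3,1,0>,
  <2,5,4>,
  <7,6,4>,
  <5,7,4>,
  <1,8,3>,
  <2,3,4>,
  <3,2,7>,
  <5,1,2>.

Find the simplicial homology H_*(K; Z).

Order the vertices as 0 < 1 < 2 < 3 < 4 < 5 < 6 < 7 < 8. Listing each simplex with vertices in this order, K has dimension 2 with simplices:

  0-simplices (9): [0], [1], [2], [3], [4], [5], [6], [7], [8]
  1-simplices (27): (27 of them)
  2-simplices (18): [0,1,3], [0,1,6], [0,3,7], [0,5,7], [0,5,8], [0,6,8], [1,2,5], [1,2,6], [1,3,8], [1,5,8], [2,3,4], [2,3,7], [2,4,5], [2,6,7], [3,4,8], [4,5,7], [4,6,7], [4,6,8]

Hence C_0 ≅ Z^9, C_1 ≅ Z^27, C_2 ≅ Z^18.

The boundary map ∂_1: C_1 → C_0 is given by ∂[p,q] = [q] − [p]. For instance
  ∂[2,3] = [3] − [2].
This gives a 9×27 integer matrix of rank 8; reducing to Smith normal form yields diagonal entries (1,1,1,1,1,1,1,1).

Boundary ∂_2: C_2 → C_1 sends each 2-simplex [p,q,r] to [q,r] − [p,r] + [p,q]. For instance
  ∂[4,6,7] = [6,7] − [4,7] + [4,6],
  ∂[1,3,8] = [3,8] − [1,8] + [1,3].
This gives a 27×18 integer matrix of rank 18; reducing to Smith normal form yields diagonal entries (1,1,1,1,1,1,1,1,1,1,1,1,1,1,1,1,1,2).

From H_k ≅ ker(∂_k) / im(∂_{k+1}) we obtain:

  H_0: rank C_0 − rank ∂_1 = 9 − 8 = 1, and the invariant factors of ∂_1 are all 1, so H_0 = Z.
  H_1: rank ker ∂_1 − rank ∂_2 = (27 − 8) − 18 = 1, and ∂_2 has invariant factor 2 > 1, so H_1 = Z ⊕ Z/2.
  H_2: rank ker ∂_2 − rank ∂_3 = (18 − 18) − 0 = 0, and there is no ∂_3, so H_2 = 0.

(K is a triangulation of the Klein bottle.)

H_0 ≅ Z,  H_1 ≅ Z ⊕ Z/2,  H_2 = 0.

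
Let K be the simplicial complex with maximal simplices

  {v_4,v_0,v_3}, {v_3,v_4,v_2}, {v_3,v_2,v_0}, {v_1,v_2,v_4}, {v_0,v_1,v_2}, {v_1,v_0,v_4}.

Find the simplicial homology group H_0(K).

Take the total order v_0 < v_1 < v_2 < v_3 < v_4 on the vertex set. Then K (dimension 2) consists of the simplices:

  0-simplices (5): [v_0], [v_1], [v_2], [v_3], [v_4]
  1-simplices (9): [v_0,v_1], [v_0,v_2], [v_0,v_3], [v_0,v_4], [v_1,v_2], [v_1,v_4], [v_2,v_3], [v_2,v_4], [v_3,v_4]
  2-simplices (6): [v_0,v_1,v_2], [v_0,v_1,v_4], [v_0,v_2,v_3], [v_0,v_3,v_4], [v_1,v_2,v_4], [v_2,v_3,v_4]

so the chain groups are C_0 ≅ Z^5, C_1 ≅ Z^9, C_2 ≅ Z^6.

∂_1: C_1 → C_0 maps an edge to its endpoints' difference, ∂[p,q] = q − p.
This gives a 5×9 integer matrix of rank 4; reducing to Smith normal form yields diagonal entries (1,1,1,1).

The boundary map ∂_2: C_2 → C_1 sends each 2-simplex [p,q,r] to [q,r] − [p,r] + [p,q]. For instance
  ∂[v_0,v_2,v_3] = [v_2,v_3] − [v_0,v_3] + [v_0,v_2],
  ∂[v_1,v_2,v_4] = [v_2,v_4] − [v_1,v_4] + [v_1,v_2].
The resulting 9×6 matrix has rank 5, and its Smith normal form has invariant factors (1,1,1,1,1).

From H_k ≅ ker(∂_k) / im(∂_{k+1}) we obtain:

  H_0: rank C_0 − rank ∂_1 = 5 − 4 = 1, and the invariant factors of ∂_1 are all 1, so H_0 = Z.

H_0 ≅ Z.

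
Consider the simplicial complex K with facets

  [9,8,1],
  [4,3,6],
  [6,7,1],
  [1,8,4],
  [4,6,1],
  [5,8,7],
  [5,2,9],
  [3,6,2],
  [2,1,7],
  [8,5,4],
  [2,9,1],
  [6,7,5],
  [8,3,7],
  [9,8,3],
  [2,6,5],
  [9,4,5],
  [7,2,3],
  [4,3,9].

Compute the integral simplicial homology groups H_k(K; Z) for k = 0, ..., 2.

H_0 = Z,  H_1 = Z ⊕ Z/2Z,  H_2 = 0.

Fix the vertex order 1 < 2 < 3 < 4 < 5 < 6 < 7 < 8 < 9 and write every simplex with vertices in increasing order. Then dim K = 2 and the simplices of K are:

  0-simplices (9): [1], [2], [3], [4], [5], [6], [7], [8], [9]
  1-simplices (27): (27 of them)
  2-simplices (18): [1,2,7], [1,2,9], [1,4,6], [1,4,8], [1,6,7], [1,8,9], [2,3,6], [2,3,7], [2,5,6], [2,5,9], [3,4,6], [3,4,9], [3,7,8], [3,8,9], [4,5,8], [4,5,9], [5,6,7], [5,7,8]

so the chain groups are C_0 ≅ Z^9, C_1 ≅ Z^27, C_2 ≅ Z^18.

Boundary ∂_1: C_1 → C_0 is given by ∂[p,q] = [q] − [p].
This gives a 9×27 integer matrix of rank 8; reducing to Smith normal form yields diagonal entries (1,1,1,1,1,1,1,1).

The boundary map ∂_2: C_2 → C_1 sends each 2-simplex [p,q,r] to [q,r] − [p,r] + [p,q]. For instance
  ∂[4,5,9] = [5,9] − [4,9] + [4,5],
  ∂[1,2,9] = [2,9] − [1,9] + [1,2].
As a 27×18 matrix over Z this has rank 18, with invariant factors (1,1,1,1,1,1,1,1,1,1,1,1,1,1,1,1,1,2).

Computing H_k = (kernel of ∂_k) / (image of ∂_{k+1}):

  H_0: rank C_0 − rank ∂_1 = 9 − 8 = 1, and the invariant factors of ∂_1 are all 1, so H_0 = Z.
  H_1: rank ker ∂_1 − rank ∂_2 = (27 − 8) − 18 = 1, and ∂_2 has invariant factor 2 > 1, so H_1 = Z ⊕ Z/2Z.
  H_2: rank ker ∂_2 − rank ∂_3 = (18 − 18) − 0 = 0, and there is no ∂_3, so H_2 = 0.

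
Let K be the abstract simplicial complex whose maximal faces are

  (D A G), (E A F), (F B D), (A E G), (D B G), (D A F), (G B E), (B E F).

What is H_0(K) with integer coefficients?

H_0 ≅ Z.

We work with the vertex ordering A < B < D < E < F < G. The simplices of K, each written with vertices in increasing order, are:

  0-simplices (6): A, B, D, E, F, G
  1-simplices (12): AD, AE, AF, AG, BD, BE, BF, BG, DF, DG, EF, EG
  2-simplices (8): ADF, ADG, AEF, AEG, BDF, BDG, BEF, BEG

Hence C_0 ≅ Z^6, C_1 ≅ Z^12, C_2 ≅ Z^8.

∂_1: C_1 → C_0 sends each edge [p,q] (with p < q) to q − p. For instance
  ∂BG = G − B.
The resulting 6×12 matrix has rank 5, and its Smith normal form has invariant factors (1,1,1,1,1).

∂_2: C_2 → C_1 sends each 2-simplex [p,q,r] to [q,r] − [p,r] + [p,q]. For instance
  ∂BEG = EG − BG + BE,
  ∂AEF = EF − AF + AE.
This gives a 12×8 integer matrix of rank 7; reducing to Smith normal form yields diagonal entries (1,1,1,1,1,1,1).

Computing H_k = (kernel of ∂_k) / (image of ∂_{k+1}):

  H_0: rank C_0 − rank ∂_1 = 6 − 5 = 1, and the invariant factors of ∂_1 are all 1, so H_0 = Z.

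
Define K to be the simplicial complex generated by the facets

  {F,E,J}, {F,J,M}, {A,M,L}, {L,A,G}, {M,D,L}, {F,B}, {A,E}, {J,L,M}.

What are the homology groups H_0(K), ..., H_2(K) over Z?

K has 9 vertices, 15 edges, 6 triangles.
rank ∂_0 = 0, rank ∂_1 = 8 ⇒ b_0 = 9 − 0 − 8 = 1; all invariant factors of ∂_1 are 1 so no torsion. So H_0 = Z.
rank ∂_1 = 8, rank ∂_2 = 6 ⇒ b_1 = 15 − 8 − 6 = 1; all invariant factors of ∂_2 are 1 so no torsion. So H_1 = Z.
rank ∂_2 = 6, rank ∂_3 = 0 ⇒ b_2 = 6 − 6 − 0 = 0. So H_2 = 0.

H_0 = Z,  H_1 = Z,  H_2 = 0.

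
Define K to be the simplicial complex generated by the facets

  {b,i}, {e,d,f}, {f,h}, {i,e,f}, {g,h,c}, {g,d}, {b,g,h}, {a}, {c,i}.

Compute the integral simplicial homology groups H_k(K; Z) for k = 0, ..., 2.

K has 9 vertices, 14 edges, 4 triangles.
rank ∂_0 = 0, rank ∂_1 = 7 ⇒ b_0 = 9 − 0 − 7 = 2; all invariant factors of ∂_1 are 1 so no torsion. So H_0 = Z^2.
rank ∂_1 = 7, rank ∂_2 = 4 ⇒ b_1 = 14 − 7 − 4 = 3; all invariant factors of ∂_2 are 1 so no torsion. So H_1 = Z^3.
rank ∂_2 = 4, rank ∂_3 = 0 ⇒ b_2 = 4 − 4 − 0 = 0. So H_2 = 0.

H_0 ≅ Z^2,  H_1 ≅ Z^3,  H_2 = 0.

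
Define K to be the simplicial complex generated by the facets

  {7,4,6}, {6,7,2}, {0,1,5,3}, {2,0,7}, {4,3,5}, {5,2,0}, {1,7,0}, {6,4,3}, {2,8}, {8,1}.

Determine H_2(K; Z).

We work with the vertex ordering 0 < 1 < 2 < 3 < 4 < 5 < 6 < 7 < 8. The simplices of K, each written with vertices in increasing order, are:

  0-simplices (9): [0], [1], [2], [3], [4], [5], [6], [7], [8]
  1-simplices (20): [0,1], [0,2], [0,3], [0,5], [0,7], [1,3], [1,5], [1,7], [1,8], [2,5], [2,6], [2,7], [2,8], [3,4], [3,5], [3,6], [4,5], [4,6], [4,7], [6,7]
  2-simplices (11): [0,1,3], [0,1,5], [0,1,7], [0,2,5], [0,2,7], [0,3,5], [1,3,5], [2,6,7], [3,4,5], [3,4,6], [4,6,7]
  3-simplices (1): [0,1,3,5]

giving chain groups C_0 ≅ Z^9, C_1 ≅ Z^20, C_2 ≅ Z^11, C_3 ≅ Z^1.

∂_1: C_1 → C_0 maps an edge to its endpoints' difference, ∂[p,q] = q − p.
As a 9×20 matrix over Z this has rank 8, with invariant factors (1,1,1,1,1,1,1,1).

Boundary ∂_2: C_2 → C_1 maps a triangle to the signed sum of its edges. For instance
  ∂[0,1,7] = [1,7] − [0,7] + [0,1],
  ∂[0,1,3] = [1,3] − [0,3] + [0,1].
The 20×11 boundary matrix has rank 10 and Smith normal form diag(1,1,1,1,1,1,1,1,1,1).

The boundary map ∂_3: C_3 → C_2 sends each 3-simplex σ to the alternating sum Σ_i (−1)^i (σ with its i-th vertex removed). For instance
  ∂[0,1,3,5] = [1,3,5] − [0,3,5] + [0,1,5] − [0,1,3].
The resulting 11×1 matrix has rank 1, and its Smith normal form has invariant factors (1).

From H_k ≅ ker(∂_k) / im(∂_{k+1}) we obtain:

  H_2: rank ker ∂_2 − rank ∂_3 = (11 − 10) − 1 = 0, and the invariant factors of ∂_3 are all 1, so H_2 ≅ 0.

H_2 = 0.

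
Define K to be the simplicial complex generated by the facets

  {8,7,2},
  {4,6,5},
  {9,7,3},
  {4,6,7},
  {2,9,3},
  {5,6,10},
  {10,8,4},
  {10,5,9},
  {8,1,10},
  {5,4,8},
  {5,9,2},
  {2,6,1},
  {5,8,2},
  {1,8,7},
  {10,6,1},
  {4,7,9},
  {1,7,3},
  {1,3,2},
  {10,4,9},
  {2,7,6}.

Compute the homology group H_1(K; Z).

H_1 = Z ⊕ Z/2.

Take the total order 1 < 2 < 3 < 4 < 5 < 6 < 7 < 8 < 9 < 10 on the vertex set. Then K (dimension 2) consists of the simplices:

  0-simplices (10): [1], [2], [3], [4], [5], [6], [7], [8], [9], [10]
  1-simplices (30): (30 of them)
  2-simplices (20): (20 of them)

so the chain groups are C_0 ≅ Z^10, C_1 ≅ Z^30, C_2 ≅ Z^20.

Boundary ∂_1: C_1 → C_0 maps an edge to its endpoints' difference, ∂[p,q] = q − p. For instance
  ∂[3,9] = [9] − [3].
As a 10×30 matrix over Z this has rank 9, with invariant factors (1,1,1,1,1,1,1,1,1).

The boundary map ∂_2: C_2 → C_1 maps a triangle to the signed sum of its edges. For instance
  ∂[4,8,10] = [8,10] − [4,10] + [4,8],
  ∂[5,6,10] = [6,10] − [5,10] + [5,6].
The 30×20 boundary matrix has rank 20 and Smith normal form diag(1,1,1,1,1,1,1,1,1,1,1,1,1,1,1,1,1,1,1,2).

Reading off H_k = ker ∂_k / im ∂_{k+1}:

  H_1: rank ker ∂_1 − rank ∂_2 = (30 − 9) − 20 = 1, and ∂_2 has invariant factor 2 > 1, so H_1 ≅ Z ⊕ Z/2.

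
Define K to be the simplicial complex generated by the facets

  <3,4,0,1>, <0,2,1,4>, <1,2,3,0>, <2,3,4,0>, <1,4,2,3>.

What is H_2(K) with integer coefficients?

We work with the vertex ordering 0 < 1 < 2 < 3 < 4. The simplices of K, each written with vertices in increasing order, are:

  0-simplices (5): [0], [1], [2], [3], [4]
  1-simplices (10): [0,1], [0,2], [0,3], [0,4], [1,2], [1,3], [1,4], [2,3], [2,4], [3,4]
  2-simplices (10): [0,1,2], [0,1,3], [0,1,4], [0,2,3], [0,2,4], [0,3,4], [1,2,3], [1,2,4], [1,3,4], [2,3,4]
  3-simplices (5): [0,1,2,3], [0,1,2,4], [0,1,3,4], [0,2,3,4], [1,2,3,4]

so the chain groups are C_0 ≅ Z^5, C_1 ≅ Z^10, C_2 ≅ Z^10, C_3 ≅ Z^5.

The boundary map ∂_1: C_1 → C_0 maps an edge to its endpoints' difference, ∂[p,q] = q − p. For instance
  ∂[0,3] = [3] − [0].
The resulting 5×10 matrix has rank 4, and its Smith normal form has invariant factors (1,1,1,1).

Boundary ∂_2: C_2 → C_1 sends each 2-simplex [p,q,r] to [q,r] − [p,r] + [p,q]. For instance
  ∂[0,3,4] = [3,4] − [0,4] + [0,3],
  ∂[0,2,4] = [2,4] − [0,4] + [0,2].
The resulting 10×10 matrix has rank 6, and its Smith normal form has invariant factors (1,1,1,1,1,1).

The boundary map ∂_3: C_3 → C_2 sends each 3-simplex σ to the alternating sum Σ_i (−1)^i (σ with its i-th vertex removed). For instance
  ∂[0,1,2,4] = [1,2,4] − [0,2,4] + [0,1,4] − [0,1,2],
  ∂[0,2,3,4] = [2,3,4] − [0,3,4] + [0,2,4] − [0,2,3].
This gives a 10×5 integer matrix of rank 4; reducing to Smith normal form yields diagonal entries (1,1,1,1).

Now H_k = ker ∂_k / im ∂_{k+1}, so:

  H_2: rank ker ∂_2 − rank ∂_3 = (10 − 6) − 4 = 0, and the invariant factors of ∂_3 are all 1, so H_2 ≅ 0.

(K is a triangulation of the 3-sphere S^3.)

H_2 ≅ 0.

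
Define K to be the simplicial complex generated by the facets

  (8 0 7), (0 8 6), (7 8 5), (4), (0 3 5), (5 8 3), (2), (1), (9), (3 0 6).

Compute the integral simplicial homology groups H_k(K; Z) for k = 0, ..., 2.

Fix the vertex order 0 < 1 < 2 < 3 < 4 < 5 < 6 < 7 < 8 < 9 and write every simplex with vertices in increasing order. Then dim K = 2 and the simplices of K are:

  0-simplices (10): [0], [1], [2], [3], [4], [5], [6], [7], [8], [9]
  1-simplices (12): [0,3], [0,5], [0,6], [0,7], [0,8], [3,5], [3,6], [3,8], [5,7], [5,8], [6,8], [7,8]
  2-simplices (6): [0,3,5], [0,3,6], [0,6,8], [0,7,8], [3,5,8], [5,7,8]

Hence C_0 ≅ Z^10, C_1 ≅ Z^12, C_2 ≅ Z^6.

Boundary ∂_1: C_1 → C_0 is given by ∂[p,q] = [q] − [p]. For instance
  ∂[6,8] = [8] − [6].
This gives a 10×12 integer matrix of rank 5; reducing to Smith normal form yields diagonal entries (1,1,1,1,1).

Boundary ∂_2: C_2 → C_1 acts by ∂[p,q,r] = [q,r] − [p,r] + [p,q]. For instance
  ∂[3,5,8] = [5,8] − [3,8] + [3,5],
  ∂[0,3,6] = [3,6] − [0,6] + [0,3].
The resulting 12×6 matrix has rank 6, and its Smith normal form has invariant factors (1,1,1,1,1,1).

From H_k ≅ ker(∂_k) / im(∂_{k+1}) we obtain:

  H_0: rank C_0 − rank ∂_1 = 10 − 5 = 5, and the invariant factors of ∂_1 are all 1, so H_0 = Z^5.
  H_1: rank ker ∂_1 − rank ∂_2 = (12 − 5) − 6 = 1, and the invariant factors of ∂_2 are all 1, so H_1 = Z.
  H_2: rank ker ∂_2 − rank ∂_3 = (6 − 6) − 0 = 0, and there is no ∂_3, so H_2 = 0.

As a check, the Euler characteristic is 10 − 12 + 6 = 4, which agrees with 5 − 1 + 0 = 4.
(K is a triangulation of the disjoint union of a set of 4 points and the cylinder S^1 x I.)

H_0 ≅ Z^5,  H_1 ≅ Z,  H_2 = 0.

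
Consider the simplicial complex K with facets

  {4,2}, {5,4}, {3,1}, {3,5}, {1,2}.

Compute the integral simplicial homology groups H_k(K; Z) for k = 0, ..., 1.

H_0 = Z,  H_1 = Z.

Fix the vertex order 1 < 2 < 3 < 4 < 5 and write every simplex with vertices in increasing order. Then dim K = 1 and the simplices of K are:

  0-simplices (5): [1], [2], [3], [4], [5]
  1-simplices (5): [1,2], [1,3], [2,4], [3,5], [4,5]

giving chain groups C_0 ≅ Z^5, C_1 ≅ Z^5.

∂_1: C_1 → C_0 maps an edge to its endpoints' difference, ∂[p,q] = q − p. For instance
  ∂[1,3] = [3] − [1].
The resulting 5×5 matrix has rank 4, and its Smith normal form has invariant factors (1,1,1,1).

Now H_k = ker ∂_k / im ∂_{k+1}, so:

  H_0: rank C_0 − rank ∂_1 = 5 − 4 = 1, and the invariant factors of ∂_1 are all 1, so H_0 = Z.
  H_1: rank ker ∂_1 − rank ∂_2 = (5 − 4) − 0 = 1, and there is no ∂_2, so H_1 = Z.

As a check, the Euler characteristic is 5 − 5 = 0, which agrees with 1 − 1 = 0.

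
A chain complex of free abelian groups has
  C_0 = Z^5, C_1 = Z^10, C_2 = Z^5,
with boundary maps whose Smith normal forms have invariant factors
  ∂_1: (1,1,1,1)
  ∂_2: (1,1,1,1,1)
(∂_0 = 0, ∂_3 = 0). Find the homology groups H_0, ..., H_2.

H_0 ≅ Z,  H_1 ≅ Z,  H_2 = 0.

H_0: b_0 = 5 − 0 − 4 = 1; torsion from ∂_1 factors > 1: none. So H_0 ≅ Z.
H_1: b_1 = 10 − 4 − 5 = 1; torsion from ∂_2 factors > 1: none. So H_1 ≅ Z.
H_2: b_2 = 5 − 5 − 0 = 0; torsion from ∂_3 factors > 1: none. So H_2 ≅ 0.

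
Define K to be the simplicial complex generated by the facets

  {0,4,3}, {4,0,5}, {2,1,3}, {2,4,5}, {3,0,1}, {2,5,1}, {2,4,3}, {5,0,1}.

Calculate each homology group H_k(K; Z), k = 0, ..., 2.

H_0 = Z,  H_1 = 0,  H_2 = Z.

Take the total order 0 < 1 < 2 < 3 < 4 < 5 on the vertex set. Then K (dimension 2) consists of the simplices:

  0-simplices (6): [0], [1], [2], [3], [4], [5]
  1-simplices (12): [0,1], [0,3], [0,4], [0,5], [1,2], [1,3], [1,5], [2,3], [2,4], [2,5], [3,4], [4,5]
  2-simplices (8): [0,1,3], [0,1,5], [0,3,4], [0,4,5], [1,2,3], [1,2,5], [2,3,4], [2,4,5]

giving chain groups C_0 ≅ Z^6, C_1 ≅ Z^12, C_2 ≅ Z^8.

The boundary map ∂_1: C_1 → C_0 maps an edge to its endpoints' difference, ∂[p,q] = q − p. For instance
  ∂[0,5] = [5] − [0].
This gives a 6×12 integer matrix of rank 5; reducing to Smith normal form yields diagonal entries (1,1,1,1,1).

Boundary ∂_2: C_2 → C_1 acts by ∂[p,q,r] = [q,r] − [p,r] + [p,q]. For instance
  ∂[2,3,4] = [3,4] − [2,4] + [2,3],
  ∂[2,4,5] = [4,5] − [2,5] + [2,4].
As a 12×8 matrix over Z this has rank 7, with invariant factors (1,1,1,1,1,1,1).

Reading off H_k = ker ∂_k / im ∂_{k+1}:

  H_0: rank C_0 − rank ∂_1 = 6 − 5 = 1, and the invariant factors of ∂_1 are all 1, so H_0 = Z.
  H_1: rank ker ∂_1 − rank ∂_2 = (12 − 5) − 7 = 0, and the invariant factors of ∂_2 are all 1, so H_1 = 0.
  H_2: rank ker ∂_2 − rank ∂_3 = (8 − 7) − 0 = 1, and there is no ∂_3, so H_2 = Z.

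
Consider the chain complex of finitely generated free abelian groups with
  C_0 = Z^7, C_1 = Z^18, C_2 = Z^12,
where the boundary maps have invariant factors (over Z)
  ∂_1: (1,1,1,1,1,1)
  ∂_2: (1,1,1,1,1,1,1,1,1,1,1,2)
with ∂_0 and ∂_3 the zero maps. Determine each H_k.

H_0 = Z,  H_1 = Z_2,  H_2 = 0.

H_0: b_0 = 7 − 0 − 6 = 1; torsion from ∂_1 factors > 1: none. So H_0 = Z.
H_1: b_1 = 18 − 6 − 12 = 0; torsion from ∂_2 factors > 1: [2]. So H_1 = Z_2.
H_2: b_2 = 12 − 12 − 0 = 0; torsion from ∂_3 factors > 1: none. So H_2 = 0.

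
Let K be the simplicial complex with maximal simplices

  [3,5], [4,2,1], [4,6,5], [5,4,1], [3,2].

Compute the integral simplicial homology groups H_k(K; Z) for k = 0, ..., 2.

H_0 ≅ Z,  H_1 ≅ Z,  H_2 = 0.

Order the vertices as 1 < 2 < 3 < 4 < 5 < 6. Listing each simplex with vertices in this order, K has dimension 2 with simplices:

  0-simplices (6): [1], [2], [3], [4], [5], [6]
  1-simplices (9): [1,2], [1,4], [1,5], [2,3], [2,4], [3,5], [4,5], [4,6], [5,6]
  2-simplices (3): [1,2,4], [1,4,5], [4,5,6]

so the chain groups are C_0 ≅ Z^6, C_1 ≅ Z^9, C_2 ≅ Z^3.

Boundary ∂_1: C_1 → C_0 maps an edge to its endpoints' difference, ∂[p,q] = q − p.
The 6×9 boundary matrix has rank 5 and Smith normal form diag(1,1,1,1,1).

Boundary ∂_2: C_2 → C_1 acts by ∂[p,q,r] = [q,r] − [p,r] + [p,q]. For instance
  ∂[4,5,6] = [5,6] − [4,6] + [4,5],
  ∂[1,2,4] = [2,4] − [1,4] + [1,2].
The resulting 9×3 matrix has rank 3, and its Smith normal form has invariant factors (1,1,1).

Reading off H_k = ker ∂_k / im ∂_{k+1}:

  H_0: rank C_0 − rank ∂_1 = 6 − 5 = 1, and the invariant factors of ∂_1 are all 1, so H_0 = Z.
  H_1: rank ker ∂_1 − rank ∂_2 = (9 − 5) − 3 = 1, and the invariant factors of ∂_2 are all 1, so H_1 = Z.
  H_2: rank ker ∂_2 − rank ∂_3 = (3 − 3) − 0 = 0, and there is no ∂_3, so H_2 = 0.

As a check, the Euler characteristic is 6 − 9 + 3 = 0, which agrees with 1 − 1 + 0 = 0.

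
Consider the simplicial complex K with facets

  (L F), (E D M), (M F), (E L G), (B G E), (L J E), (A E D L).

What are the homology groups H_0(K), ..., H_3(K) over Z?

H_0 = Z,  H_1 = Z,  H_2 = 0,  H_3 = 0.

We work with the vertex ordering A < B < D < E < F < G < J < L < M. The simplices of K, each written with vertices in increasing order, are:

  0-simplices (9): A, B, D, E, F, G, J, L, M
  1-simplices (16): AD, AE, AL, BE, BG, DE, DL, DM, EG, EJ, EL, EM, FL, FM, GL, JL
  2-simplices (8): ADE, ADL, AEL, BEG, DEL, DEM, EGL, EJL
  3-simplices (1): ADEL

so the chain groups are C_0 ≅ Z^9, C_1 ≅ Z^16, C_2 ≅ Z^8, C_3 ≅ Z^1.

∂_1: C_1 → C_0 sends each edge [p,q] (with p < q) to q − p.
The 9×16 boundary matrix has rank 8 and Smith normal form diag(1,1,1,1,1,1,1,1).

∂_2: C_2 → C_1 acts by ∂[p,q,r] = [q,r] − [p,r] + [p,q]. For instance
  ∂BEG = EG − BG + BE,
  ∂DEL = EL − DL + DE.
As a 16×8 matrix over Z this has rank 7, with invariant factors (1,1,1,1,1,1,1).

∂_3: C_3 → C_2 sends each 3-simplex σ to the alternating sum Σ_i (−1)^i (σ with its i-th vertex removed). For instance
  ∂ADEL = DEL − AEL + ADL − ADE.
The 8×1 boundary matrix has rank 1 and Smith normal form diag(1).

Reading off H_k = ker ∂_k / im ∂_{k+1}:

  H_0: rank C_0 − rank ∂_1 = 9 − 8 = 1, and the invariant factors of ∂_1 are all 1, so H_0 = Z.
  H_1: rank ker ∂_1 − rank ∂_2 = (16 − 8) − 7 = 1, and the invariant factors of ∂_2 are all 1, so H_1 = Z.
  H_2: rank ker ∂_2 − rank ∂_3 = (8 − 7) − 1 = 0, and the invariant factors of ∂_3 are all 1, so H_2 = 0.
  H_3: rank ker ∂_3 − rank ∂_4 = (1 − 1) − 0 = 0, and there is no ∂_4, so H_3 = 0.

As a check, the Euler characteristic is 9 − 16 + 8 − 1 = 0, which agrees with 1 − 1 + 0 − 0 = 0.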